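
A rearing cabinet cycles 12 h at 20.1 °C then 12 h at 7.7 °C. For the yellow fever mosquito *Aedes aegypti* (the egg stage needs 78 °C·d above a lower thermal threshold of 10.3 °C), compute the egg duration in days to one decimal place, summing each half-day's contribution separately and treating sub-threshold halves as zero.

15.9 days

Day half: max(0, 20.1 − 10.3) × 0.5 = 9.8 × 0.5 = 4.90 DD.
Night half: max(0, 7.7 − 10.3) × 0.5 = 0.0 × 0.5 = 0.00 DD.
Per 24 h: 4.90 DD/day.
Duration = 78 / 4.90 = 15.918 ≈ 15.9 days.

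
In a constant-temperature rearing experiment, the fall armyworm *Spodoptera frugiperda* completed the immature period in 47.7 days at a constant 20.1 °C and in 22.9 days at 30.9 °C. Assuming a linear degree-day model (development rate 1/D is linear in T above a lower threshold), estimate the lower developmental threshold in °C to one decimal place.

10.1 °C

Linear rate model ⇒ the product D·(T − T_b) is constant across temperatures.
47.7·(20.1 − T_b) = 22.9·(30.9 − T_b)
T_b = (47.7·20.1 − 22.9·30.9) / (47.7 − 22.9) = 251.16 / 24.8 = 10.127 °C ≈ 10.1 °C.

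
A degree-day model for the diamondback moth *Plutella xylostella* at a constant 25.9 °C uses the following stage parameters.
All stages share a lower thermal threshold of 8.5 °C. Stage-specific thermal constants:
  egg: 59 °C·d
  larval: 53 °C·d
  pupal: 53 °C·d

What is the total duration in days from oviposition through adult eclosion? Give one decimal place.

Daily accumulation at 25.9 °C = 25.9 − 8.5 = 17.4 DD/day.
Total K = 59 + 53 + 53 = 165 DD.
Total duration = 165 / 17.4 = 9.483 ≈ 9.5 days.

9.5 days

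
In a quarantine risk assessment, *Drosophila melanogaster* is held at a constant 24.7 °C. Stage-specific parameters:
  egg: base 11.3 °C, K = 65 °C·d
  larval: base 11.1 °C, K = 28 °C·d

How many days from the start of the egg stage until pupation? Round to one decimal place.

6.9 days

egg: 65 / (24.7 − 11.3) = 65 / 13.4 = 4.851 d.
larval: 28 / (24.7 − 11.1) = 28 / 13.6 = 2.059 d.
Sum = 6.910 ≈ 6.9 days.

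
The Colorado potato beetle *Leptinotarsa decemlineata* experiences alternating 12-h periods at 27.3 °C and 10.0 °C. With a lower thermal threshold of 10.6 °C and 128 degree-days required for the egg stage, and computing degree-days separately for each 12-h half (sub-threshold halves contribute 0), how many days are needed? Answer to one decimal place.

Day half: max(0, 27.3 − 10.6) × 0.5 = 16.7 × 0.5 = 8.35 DD.
Night half: max(0, 10.0 − 10.6) × 0.5 = 0.0 × 0.5 = 0.00 DD.
Per 24 h: 8.35 DD/day.
Duration = 128 / 8.35 = 15.329 ≈ 15.3 days.

15.3 days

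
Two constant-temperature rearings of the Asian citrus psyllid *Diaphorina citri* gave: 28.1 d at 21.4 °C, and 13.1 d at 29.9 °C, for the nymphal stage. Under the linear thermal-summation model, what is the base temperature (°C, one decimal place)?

Equal thermal constants: D₁(T₁ − T_b) = D₂(T₂ − T_b).
28.1·(21.4 − T_b) = 13.1·(29.9 − T_b)
T_b = (28.1·21.4 − 13.1·29.9) / (28.1 − 13.1) = 209.65 / 15.0 = 13.977 °C ≈ 14.0 °C.

14.0 °C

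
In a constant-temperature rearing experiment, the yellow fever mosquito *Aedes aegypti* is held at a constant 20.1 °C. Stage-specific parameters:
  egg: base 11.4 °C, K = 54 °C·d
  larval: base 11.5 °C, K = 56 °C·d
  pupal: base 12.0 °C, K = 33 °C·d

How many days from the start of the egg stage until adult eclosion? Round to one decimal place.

16.8 days

egg: 54 / (20.1 − 11.4) = 54 / 8.7 = 6.207 d.
larval: 56 / (20.1 − 11.5) = 56 / 8.6 = 6.512 d.
pupal: 33 / (20.1 − 12.0) = 33 / 8.1 = 4.074 d.
Sum = 16.793 ≈ 16.8 days.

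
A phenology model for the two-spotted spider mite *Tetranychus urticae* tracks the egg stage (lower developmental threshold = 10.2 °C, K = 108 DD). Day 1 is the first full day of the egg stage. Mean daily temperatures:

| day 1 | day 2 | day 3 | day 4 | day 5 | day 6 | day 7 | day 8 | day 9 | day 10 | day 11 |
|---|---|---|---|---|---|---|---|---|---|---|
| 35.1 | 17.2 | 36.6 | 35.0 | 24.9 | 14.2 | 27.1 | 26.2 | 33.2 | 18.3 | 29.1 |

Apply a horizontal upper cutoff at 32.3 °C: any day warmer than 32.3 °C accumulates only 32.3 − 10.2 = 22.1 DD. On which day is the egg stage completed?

day 7

Daily DD above 10.2 °C (capped at 22.1): 22.1, 7.0, 22.1, 22.1, 14.7, 4.0, 16.9, 16.0, 22.1, 8.1, 18.9.
Cumulative: 22.1, 29.1, 51.2, 73.3, 88.0, 92.0, 108.9, 124.9, 147.0, 155.1, 174.0.
The total first reaches 108 DD on day 7.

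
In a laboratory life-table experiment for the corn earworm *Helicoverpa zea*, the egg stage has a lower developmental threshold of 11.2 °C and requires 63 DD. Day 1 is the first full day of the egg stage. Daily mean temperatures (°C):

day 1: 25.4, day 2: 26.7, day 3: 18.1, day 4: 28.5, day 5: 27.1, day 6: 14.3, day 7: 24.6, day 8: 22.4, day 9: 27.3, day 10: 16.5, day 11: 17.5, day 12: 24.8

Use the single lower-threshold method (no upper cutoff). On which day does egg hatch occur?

Daily DD above 11.2 °C: 14.2, 15.5, 6.9, 17.3, 15.9, 3.1, 13.4, 11.2, 16.1, 5.3, 6.3, 13.6.
Cumulative: 14.2, 29.7, 36.6, 53.9, 69.8, 72.9, 86.3, 97.5, 113.6, 118.9, 125.2, 138.8.
The total first reaches 63 DD on day 5.

day 5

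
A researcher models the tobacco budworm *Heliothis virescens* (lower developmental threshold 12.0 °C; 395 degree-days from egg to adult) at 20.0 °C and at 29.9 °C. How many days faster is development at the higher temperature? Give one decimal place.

27.3 days

At 20.0 °C: 395 / (20.0 − 12.0) = 395 / 8.0 = 49.375 d.
At 29.9 °C: 395 / (29.9 − 12.0) = 395 / 17.9 = 22.067 d.
Difference = |49.375 − 22.067| = 27.308 ≈ 27.3 days.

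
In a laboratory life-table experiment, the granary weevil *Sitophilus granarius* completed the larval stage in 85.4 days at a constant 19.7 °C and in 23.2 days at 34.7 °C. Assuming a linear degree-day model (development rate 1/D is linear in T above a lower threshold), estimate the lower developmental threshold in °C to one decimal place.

Equal thermal constants: D₁(T₁ − T_b) = D₂(T₂ − T_b).
85.4·(19.7 − T_b) = 23.2·(34.7 − T_b)
T_b = (85.4·19.7 − 23.2·34.7) / (85.4 − 23.2) = 877.34 / 62.2 = 14.105 °C ≈ 14.1 °C.

14.1 °C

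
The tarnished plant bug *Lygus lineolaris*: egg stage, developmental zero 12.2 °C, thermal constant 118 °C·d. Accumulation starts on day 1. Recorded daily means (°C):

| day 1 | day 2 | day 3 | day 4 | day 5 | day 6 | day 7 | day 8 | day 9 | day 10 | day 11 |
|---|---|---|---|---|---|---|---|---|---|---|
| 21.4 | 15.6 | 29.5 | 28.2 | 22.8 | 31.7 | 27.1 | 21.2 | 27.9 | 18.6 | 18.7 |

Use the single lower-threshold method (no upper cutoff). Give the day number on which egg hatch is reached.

day 10

Daily DD above 12.2 °C: 9.2, 3.4, 17.3, 16.0, 10.6, 19.5, 14.9, 9.0, 15.7, 6.4, 6.5.
Cumulative: 9.2, 12.6, 29.9, 45.9, 56.5, 76.0, 90.9, 99.9, 115.6, 122.0, 128.5.
The total first reaches 118 DD on day 10.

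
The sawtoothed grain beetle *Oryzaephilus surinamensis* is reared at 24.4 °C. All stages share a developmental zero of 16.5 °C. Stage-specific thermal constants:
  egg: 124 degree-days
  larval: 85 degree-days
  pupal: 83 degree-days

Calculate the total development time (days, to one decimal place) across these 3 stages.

37.0 days

Daily accumulation at 24.4 °C = 24.4 − 16.5 = 7.9 DD/day.
Total K = 124 + 85 + 83 = 292 DD.
Total duration = 292 / 7.9 = 36.962 ≈ 37.0 days.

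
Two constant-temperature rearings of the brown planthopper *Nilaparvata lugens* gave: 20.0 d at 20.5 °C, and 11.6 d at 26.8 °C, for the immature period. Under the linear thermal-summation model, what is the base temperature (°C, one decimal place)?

11.8 °C

Equal thermal constants: D₁(T₁ − T_b) = D₂(T₂ − T_b).
20.0·(20.5 − T_b) = 11.6·(26.8 − T_b)
T_b = (20.0·20.5 − 11.6·26.8) / (20.0 − 11.6) = 99.12 / 8.4 = 11.800 °C ≈ 11.8 °C.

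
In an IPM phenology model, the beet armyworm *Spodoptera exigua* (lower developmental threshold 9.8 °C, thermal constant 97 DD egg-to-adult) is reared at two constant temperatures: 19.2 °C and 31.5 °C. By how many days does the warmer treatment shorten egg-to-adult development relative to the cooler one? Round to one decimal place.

5.8 days

At 19.2 °C: 97 / (19.2 − 9.8) = 97 / 9.4 = 10.319 d.
At 31.5 °C: 97 / (31.5 − 9.8) = 97 / 21.7 = 4.470 d.
Difference = |10.319 − 4.470| = 5.849 ≈ 5.8 days.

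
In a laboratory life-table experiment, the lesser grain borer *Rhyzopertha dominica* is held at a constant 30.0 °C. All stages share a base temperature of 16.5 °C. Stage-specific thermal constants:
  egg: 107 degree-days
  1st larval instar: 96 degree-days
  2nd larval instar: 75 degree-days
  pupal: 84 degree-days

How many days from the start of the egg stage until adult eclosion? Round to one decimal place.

Daily accumulation at 30.0 °C = 30.0 − 16.5 = 13.5 DD/day.
Total K = 107 + 96 + 75 + 84 = 362 DD.
Total duration = 362 / 13.5 = 26.815 ≈ 26.8 days.

26.8 days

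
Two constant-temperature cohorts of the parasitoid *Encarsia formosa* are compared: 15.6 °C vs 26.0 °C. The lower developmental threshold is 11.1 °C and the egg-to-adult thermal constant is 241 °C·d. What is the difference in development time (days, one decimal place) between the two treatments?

At 15.6 °C: 241 / (15.6 − 11.1) = 241 / 4.5 = 53.556 d.
At 26.0 °C: 241 / (26.0 − 11.1) = 241 / 14.9 = 16.174 d.
Difference = |53.556 − 16.174| = 37.381 ≈ 37.4 days.

37.4 days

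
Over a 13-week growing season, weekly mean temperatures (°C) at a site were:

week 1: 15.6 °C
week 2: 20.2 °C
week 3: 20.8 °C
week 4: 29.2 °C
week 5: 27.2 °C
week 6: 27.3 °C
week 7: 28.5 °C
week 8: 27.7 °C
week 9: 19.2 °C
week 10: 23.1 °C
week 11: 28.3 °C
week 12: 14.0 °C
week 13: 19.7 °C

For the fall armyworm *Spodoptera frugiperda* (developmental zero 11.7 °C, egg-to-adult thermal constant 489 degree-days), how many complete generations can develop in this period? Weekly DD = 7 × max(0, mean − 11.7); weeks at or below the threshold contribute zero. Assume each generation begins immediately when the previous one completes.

Weekly DD (7 × max(0, T̄ − 11.7)): 27.3, 59.5, 63.7, 122.5, 108.5, 109.2, 117.6, 112.0, 52.5, 79.8, 116.2, 16.1, 56.0.
Season total = 1040.9 DD.
Complete generations = ⌊1040.9 / 489⌋ = 2.

2 generations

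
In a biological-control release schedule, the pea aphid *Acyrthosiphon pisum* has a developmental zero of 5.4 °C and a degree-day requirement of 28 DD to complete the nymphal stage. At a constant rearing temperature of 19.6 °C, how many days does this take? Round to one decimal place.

2.0 days

Daily accumulation = 19.6 − 5.4 = 14.2 DD/day.
Duration = 28 / 14.2 = 1.972 ≈ 2.0 days.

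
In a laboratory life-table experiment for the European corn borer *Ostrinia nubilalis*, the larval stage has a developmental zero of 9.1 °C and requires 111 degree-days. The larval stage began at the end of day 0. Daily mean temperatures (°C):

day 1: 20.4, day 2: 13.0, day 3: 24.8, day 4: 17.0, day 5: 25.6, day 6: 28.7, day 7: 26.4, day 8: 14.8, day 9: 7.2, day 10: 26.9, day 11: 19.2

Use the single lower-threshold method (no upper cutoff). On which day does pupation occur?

day 10

Daily DD above 9.1 °C: 11.3, 3.9, 15.7, 7.9, 16.5, 19.6, 17.3, 5.7, 0.0, 17.8, 10.1.
Cumulative: 11.3, 15.2, 30.9, 38.8, 55.3, 74.9, 92.2, 97.9, 97.9, 115.7, 125.8.
The total first reaches 111 DD on day 10.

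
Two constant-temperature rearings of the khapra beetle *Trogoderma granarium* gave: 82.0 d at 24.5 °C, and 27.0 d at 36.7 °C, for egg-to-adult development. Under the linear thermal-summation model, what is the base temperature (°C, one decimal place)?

18.5 °C

Equal thermal constants: D₁(T₁ − T_b) = D₂(T₂ − T_b).
82.0·(24.5 − T_b) = 27.0·(36.7 − T_b)
T_b = (82.0·24.5 − 27.0·36.7) / (82.0 − 27.0) = 1018.10 / 55.0 = 18.511 °C ≈ 18.5 °C.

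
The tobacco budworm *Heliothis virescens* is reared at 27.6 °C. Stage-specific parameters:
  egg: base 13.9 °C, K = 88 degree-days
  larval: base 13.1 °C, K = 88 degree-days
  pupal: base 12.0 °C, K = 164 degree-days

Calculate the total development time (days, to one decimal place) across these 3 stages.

egg: 88 / (27.6 − 13.9) = 88 / 13.7 = 6.423 d.
larval: 88 / (27.6 − 13.1) = 88 / 14.5 = 6.069 d.
pupal: 164 / (27.6 − 12.0) = 164 / 15.6 = 10.513 d.
Sum = 23.005 ≈ 23.0 days.

23.0 days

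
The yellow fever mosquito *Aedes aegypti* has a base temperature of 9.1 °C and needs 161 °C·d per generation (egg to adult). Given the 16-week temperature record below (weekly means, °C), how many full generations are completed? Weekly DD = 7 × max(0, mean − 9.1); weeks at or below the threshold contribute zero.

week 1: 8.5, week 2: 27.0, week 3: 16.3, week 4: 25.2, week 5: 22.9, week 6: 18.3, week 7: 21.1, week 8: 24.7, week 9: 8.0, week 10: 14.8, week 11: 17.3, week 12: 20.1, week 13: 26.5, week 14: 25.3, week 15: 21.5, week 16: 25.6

Weekly DD (7 × max(0, T̄ − 9.1)): 0.0, 125.3, 50.4, 112.7, 96.6, 64.4, 84.0, 109.2, 0.0, 39.9, 57.4, 77.0, 121.8, 113.4, 86.8, 115.5.
Season total = 1254.4 DD.
Complete generations = ⌊1254.4 / 161⌋ = 7.

7 generations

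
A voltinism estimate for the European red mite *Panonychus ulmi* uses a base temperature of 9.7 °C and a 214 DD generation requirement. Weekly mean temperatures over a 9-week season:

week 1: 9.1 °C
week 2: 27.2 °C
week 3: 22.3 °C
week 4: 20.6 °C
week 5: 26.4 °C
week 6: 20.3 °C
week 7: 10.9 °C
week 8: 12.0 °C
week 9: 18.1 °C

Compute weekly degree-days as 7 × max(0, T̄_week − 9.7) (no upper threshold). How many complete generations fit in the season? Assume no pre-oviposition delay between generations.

Weekly DD (7 × max(0, T̄ − 9.7)): 0.0, 122.5, 88.2, 76.3, 116.9, 74.2, 8.4, 16.1, 58.8.
Season total = 561.4 DD.
Complete generations = ⌊561.4 / 214⌋ = 2.

2 generations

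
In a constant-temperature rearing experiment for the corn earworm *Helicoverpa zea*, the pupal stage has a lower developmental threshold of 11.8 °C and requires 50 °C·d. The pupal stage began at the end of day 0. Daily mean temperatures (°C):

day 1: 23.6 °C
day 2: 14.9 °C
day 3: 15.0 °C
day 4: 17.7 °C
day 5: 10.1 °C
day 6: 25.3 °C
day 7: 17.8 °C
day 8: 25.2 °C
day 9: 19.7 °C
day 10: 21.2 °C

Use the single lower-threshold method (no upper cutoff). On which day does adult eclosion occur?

day 8

Daily DD above 11.8 °C: 11.8, 3.1, 3.2, 5.9, 0.0, 13.5, 6.0, 13.4, 7.9, 9.4.
Cumulative: 11.8, 14.9, 18.1, 24.0, 24.0, 37.5, 43.5, 56.9, 64.8, 74.2.
The total first reaches 50 DD on day 8.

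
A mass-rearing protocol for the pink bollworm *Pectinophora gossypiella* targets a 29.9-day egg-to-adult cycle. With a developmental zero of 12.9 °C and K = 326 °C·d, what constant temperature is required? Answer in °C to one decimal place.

Required daily accumulation = 326 / 29.9 = 10.903 DD/day.
T = T_base + 10.903 = 12.9 + 10.903 = 23.803 ≈ 23.8 °C.

23.8 °C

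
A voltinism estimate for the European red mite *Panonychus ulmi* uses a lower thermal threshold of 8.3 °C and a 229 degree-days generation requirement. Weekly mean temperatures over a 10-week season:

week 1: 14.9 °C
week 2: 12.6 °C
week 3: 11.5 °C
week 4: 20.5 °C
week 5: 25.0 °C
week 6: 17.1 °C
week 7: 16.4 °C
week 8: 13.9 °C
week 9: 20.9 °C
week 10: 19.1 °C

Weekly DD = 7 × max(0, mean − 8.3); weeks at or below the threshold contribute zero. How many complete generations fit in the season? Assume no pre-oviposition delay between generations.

2 generations

Weekly DD (7 × max(0, T̄ − 8.3)): 46.2, 30.1, 22.4, 85.4, 116.9, 61.6, 56.7, 39.2, 88.2, 75.6.
Season total = 622.3 DD.
Complete generations = ⌊622.3 / 229⌋ = 2.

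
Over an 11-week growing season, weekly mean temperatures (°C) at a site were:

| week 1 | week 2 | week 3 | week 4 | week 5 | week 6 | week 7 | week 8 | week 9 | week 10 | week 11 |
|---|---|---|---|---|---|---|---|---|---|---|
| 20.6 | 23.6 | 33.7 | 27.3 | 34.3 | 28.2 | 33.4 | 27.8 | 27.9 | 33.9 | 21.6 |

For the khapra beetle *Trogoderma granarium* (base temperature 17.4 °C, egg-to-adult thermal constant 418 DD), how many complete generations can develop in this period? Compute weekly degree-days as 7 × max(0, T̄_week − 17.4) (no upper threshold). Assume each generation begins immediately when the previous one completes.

2 generations

Weekly DD (7 × max(0, T̄ − 17.4)): 22.4, 43.4, 114.1, 69.3, 118.3, 75.6, 112.0, 72.8, 73.5, 115.5, 29.4.
Season total = 846.3 DD.
Complete generations = ⌊846.3 / 418⌋ = 2.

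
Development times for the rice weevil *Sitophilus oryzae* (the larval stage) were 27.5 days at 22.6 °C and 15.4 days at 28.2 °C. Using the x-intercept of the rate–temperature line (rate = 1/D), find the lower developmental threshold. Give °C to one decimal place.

15.5 °C

Under the model K = D·(T − T_b), so D₁·(T₁ − T_b) = D₂·(T₂ − T_b).
27.5·(22.6 − T_b) = 15.4·(28.2 − T_b)
T_b = (27.5·22.6 − 15.4·28.2) / (27.5 − 15.4) = 187.22 / 12.1 = 15.473 °C ≈ 15.5 °C.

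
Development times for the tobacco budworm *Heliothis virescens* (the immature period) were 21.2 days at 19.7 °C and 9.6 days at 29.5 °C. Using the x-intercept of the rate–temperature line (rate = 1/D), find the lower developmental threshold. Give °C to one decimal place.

11.6 °C

Linear rate model ⇒ the product D·(T − T_b) is constant across temperatures.
21.2·(19.7 − T_b) = 9.6·(29.5 − T_b)
T_b = (21.2·19.7 − 9.6·29.5) / (21.2 − 9.6) = 134.44 / 11.6 = 11.590 °C ≈ 11.6 °C.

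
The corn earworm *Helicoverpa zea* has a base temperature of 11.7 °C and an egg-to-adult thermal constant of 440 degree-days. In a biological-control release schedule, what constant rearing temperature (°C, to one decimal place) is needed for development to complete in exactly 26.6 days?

28.2 °C

Required daily accumulation = 440 / 26.6 = 16.541 DD/day.
T = T_base + 16.541 = 11.7 + 16.541 = 28.241 ≈ 28.2 °C.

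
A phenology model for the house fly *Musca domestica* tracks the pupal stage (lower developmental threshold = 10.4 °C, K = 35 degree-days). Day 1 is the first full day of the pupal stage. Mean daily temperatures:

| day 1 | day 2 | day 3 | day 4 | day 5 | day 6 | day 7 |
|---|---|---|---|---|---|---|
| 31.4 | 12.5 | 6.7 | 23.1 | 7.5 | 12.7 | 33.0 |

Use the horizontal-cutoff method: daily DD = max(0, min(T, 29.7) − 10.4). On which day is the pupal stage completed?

Daily DD above 10.4 °C (capped at 19.3): 19.3, 2.1, 0.0, 12.7, 0.0, 2.3, 19.3.
Cumulative: 19.3, 21.4, 21.4, 34.1, 34.1, 36.4, 55.7.
The total first reaches 35 DD on day 6.

day 6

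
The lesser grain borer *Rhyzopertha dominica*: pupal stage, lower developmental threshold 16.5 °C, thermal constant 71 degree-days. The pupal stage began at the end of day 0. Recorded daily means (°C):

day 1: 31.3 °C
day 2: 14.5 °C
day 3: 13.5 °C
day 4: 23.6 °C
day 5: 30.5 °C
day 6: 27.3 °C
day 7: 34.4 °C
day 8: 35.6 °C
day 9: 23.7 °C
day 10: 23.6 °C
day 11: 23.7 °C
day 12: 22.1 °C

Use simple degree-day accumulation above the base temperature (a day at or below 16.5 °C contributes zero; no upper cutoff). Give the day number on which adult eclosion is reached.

day 8

Daily DD above 16.5 °C: 14.8, 0.0, 0.0, 7.1, 14.0, 10.8, 17.9, 19.1, 7.2, 7.1, 7.2, 5.6.
Cumulative: 14.8, 14.8, 14.8, 21.9, 35.9, 46.7, 64.6, 83.7, 90.9, 98.0, 105.2, 110.8.
The total first reaches 71 DD on day 8.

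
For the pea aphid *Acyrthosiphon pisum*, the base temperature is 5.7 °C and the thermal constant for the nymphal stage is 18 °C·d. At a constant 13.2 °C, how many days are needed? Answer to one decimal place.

2.4 days

Daily accumulation = 13.2 − 5.7 = 7.5 DD/day.
Duration = 18 / 7.5 = 2.400 ≈ 2.4 days.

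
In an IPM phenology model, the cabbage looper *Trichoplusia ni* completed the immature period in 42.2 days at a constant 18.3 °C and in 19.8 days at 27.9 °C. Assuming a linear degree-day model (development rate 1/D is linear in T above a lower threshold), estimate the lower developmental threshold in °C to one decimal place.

Linear rate model ⇒ the product D·(T − T_b) is constant across temperatures.
42.2·(18.3 − T_b) = 19.8·(27.9 − T_b)
T_b = (42.2·18.3 − 19.8·27.9) / (42.2 − 19.8) = 219.84 / 22.4 = 9.814 °C ≈ 9.8 °C.

9.8 °C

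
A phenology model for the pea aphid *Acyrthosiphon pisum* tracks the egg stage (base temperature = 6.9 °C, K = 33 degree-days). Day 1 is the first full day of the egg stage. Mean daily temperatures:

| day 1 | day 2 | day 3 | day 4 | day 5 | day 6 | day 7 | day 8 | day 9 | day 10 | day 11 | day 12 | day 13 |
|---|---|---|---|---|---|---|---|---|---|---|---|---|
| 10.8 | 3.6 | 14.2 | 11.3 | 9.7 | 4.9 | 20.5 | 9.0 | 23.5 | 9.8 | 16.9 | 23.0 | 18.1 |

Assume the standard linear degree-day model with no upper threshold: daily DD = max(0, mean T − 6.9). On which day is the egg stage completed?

Daily DD above 6.9 °C: 3.9, 0.0, 7.3, 4.4, 2.8, 0.0, 13.6, 2.1, 16.6, 2.9, 10.0, 16.1, 11.2.
Cumulative: 3.9, 3.9, 11.2, 15.6, 18.4, 18.4, 32.0, 34.1, 50.7, 53.6, 63.6, 79.7, 90.9.
The total first reaches 33 DD on day 8.

day 8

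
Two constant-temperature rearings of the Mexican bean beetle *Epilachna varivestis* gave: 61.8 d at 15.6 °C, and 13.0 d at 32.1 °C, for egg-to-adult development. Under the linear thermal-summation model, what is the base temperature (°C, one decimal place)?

Equal thermal constants: D₁(T₁ − T_b) = D₂(T₂ − T_b).
61.8·(15.6 − T_b) = 13.0·(32.1 − T_b)
T_b = (61.8·15.6 − 13.0·32.1) / (61.8 − 13.0) = 546.78 / 48.8 = 11.205 °C ≈ 11.2 °C.

11.2 °C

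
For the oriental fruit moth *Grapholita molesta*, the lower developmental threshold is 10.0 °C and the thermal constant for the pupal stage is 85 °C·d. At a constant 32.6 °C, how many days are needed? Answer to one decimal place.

Daily accumulation = 32.6 − 10.0 = 22.6 DD/day.
Duration = 85 / 22.6 = 3.761 ≈ 3.8 days.

3.8 days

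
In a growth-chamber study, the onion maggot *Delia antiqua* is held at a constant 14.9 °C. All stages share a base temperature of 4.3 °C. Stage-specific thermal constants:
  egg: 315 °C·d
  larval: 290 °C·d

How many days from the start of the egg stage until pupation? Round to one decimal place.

Daily accumulation at 14.9 °C = 14.9 − 4.3 = 10.6 DD/day.
Total K = 315 + 290 = 605 DD.
Total duration = 605 / 10.6 = 57.075 ≈ 57.1 days.

57.1 days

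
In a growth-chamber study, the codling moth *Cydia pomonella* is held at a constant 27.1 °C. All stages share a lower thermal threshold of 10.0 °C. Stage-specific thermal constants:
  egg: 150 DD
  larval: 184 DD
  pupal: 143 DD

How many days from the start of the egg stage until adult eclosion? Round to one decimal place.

Daily accumulation at 27.1 °C = 27.1 − 10.0 = 17.1 DD/day.
Total K = 150 + 184 + 143 = 477 DD.
Total duration = 477 / 17.1 = 27.895 ≈ 27.9 days.

27.9 days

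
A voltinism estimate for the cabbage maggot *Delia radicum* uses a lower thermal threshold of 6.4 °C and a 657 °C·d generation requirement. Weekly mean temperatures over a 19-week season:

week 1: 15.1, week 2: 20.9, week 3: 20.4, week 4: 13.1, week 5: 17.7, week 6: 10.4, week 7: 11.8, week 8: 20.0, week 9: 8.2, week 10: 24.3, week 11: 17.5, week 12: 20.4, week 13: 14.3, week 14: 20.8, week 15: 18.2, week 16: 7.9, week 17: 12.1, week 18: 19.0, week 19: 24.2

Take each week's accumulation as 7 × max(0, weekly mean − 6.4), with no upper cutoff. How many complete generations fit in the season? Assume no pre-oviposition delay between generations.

2 generations

Weekly DD (7 × max(0, T̄ − 6.4)): 60.9, 101.5, 98.0, 46.9, 79.1, 28.0, 37.8, 95.2, 12.6, 125.3, 77.7, 98.0, 55.3, 100.8, 82.6, 10.5, 39.9, 88.2, 124.6.
Season total = 1362.9 DD.
Complete generations = ⌊1362.9 / 657⌋ = 2.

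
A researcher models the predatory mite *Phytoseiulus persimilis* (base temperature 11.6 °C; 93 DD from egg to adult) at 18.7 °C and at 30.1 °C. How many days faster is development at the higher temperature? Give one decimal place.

8.1 days

At 18.7 °C: 93 / (18.7 − 11.6) = 93 / 7.1 = 13.099 d.
At 30.1 °C: 93 / (30.1 − 11.6) = 93 / 18.5 = 5.027 d.
Difference = |13.099 − 5.027| = 8.072 ≈ 8.1 days.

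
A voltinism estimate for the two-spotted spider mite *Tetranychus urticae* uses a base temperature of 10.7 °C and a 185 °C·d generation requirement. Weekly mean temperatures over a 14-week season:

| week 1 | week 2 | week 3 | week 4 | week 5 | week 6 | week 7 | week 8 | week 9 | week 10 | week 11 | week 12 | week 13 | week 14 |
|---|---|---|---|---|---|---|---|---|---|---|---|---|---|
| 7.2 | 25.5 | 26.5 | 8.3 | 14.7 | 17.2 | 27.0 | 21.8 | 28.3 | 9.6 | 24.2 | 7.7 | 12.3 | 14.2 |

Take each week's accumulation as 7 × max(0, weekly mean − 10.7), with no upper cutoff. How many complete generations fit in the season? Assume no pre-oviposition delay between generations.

3 generations

Weekly DD (7 × max(0, T̄ − 10.7)): 0.0, 103.6, 110.6, 0.0, 28.0, 45.5, 114.1, 77.7, 123.2, 0.0, 94.5, 0.0, 11.2, 24.5.
Season total = 732.9 DD.
Complete generations = ⌊732.9 / 185⌋ = 3.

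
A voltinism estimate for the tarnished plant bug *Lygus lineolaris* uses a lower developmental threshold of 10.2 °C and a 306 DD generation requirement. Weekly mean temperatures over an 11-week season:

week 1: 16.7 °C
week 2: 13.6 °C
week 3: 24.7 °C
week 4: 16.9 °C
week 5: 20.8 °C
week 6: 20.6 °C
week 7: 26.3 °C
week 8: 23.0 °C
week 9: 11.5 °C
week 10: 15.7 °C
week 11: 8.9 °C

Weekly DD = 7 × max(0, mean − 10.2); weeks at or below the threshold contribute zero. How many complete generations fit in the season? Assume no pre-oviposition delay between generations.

2 generations

Weekly DD (7 × max(0, T̄ − 10.2)): 45.5, 23.8, 101.5, 46.9, 74.2, 72.8, 112.7, 89.6, 9.1, 38.5, 0.0.
Season total = 614.6 DD.
Complete generations = ⌊614.6 / 306⌋ = 2.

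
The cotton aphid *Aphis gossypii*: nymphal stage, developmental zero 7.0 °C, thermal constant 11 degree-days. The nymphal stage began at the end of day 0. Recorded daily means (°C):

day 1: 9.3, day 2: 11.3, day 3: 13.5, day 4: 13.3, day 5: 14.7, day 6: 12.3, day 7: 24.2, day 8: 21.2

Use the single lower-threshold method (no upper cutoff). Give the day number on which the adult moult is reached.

Daily DD above 7.0 °C: 2.3, 4.3, 6.5, 6.3, 7.7, 5.3, 17.2, 14.2.
Cumulative: 2.3, 6.6, 13.1, 19.4, 27.1, 32.4, 49.6, 63.8.
The total first reaches 11 DD on day 3.

day 3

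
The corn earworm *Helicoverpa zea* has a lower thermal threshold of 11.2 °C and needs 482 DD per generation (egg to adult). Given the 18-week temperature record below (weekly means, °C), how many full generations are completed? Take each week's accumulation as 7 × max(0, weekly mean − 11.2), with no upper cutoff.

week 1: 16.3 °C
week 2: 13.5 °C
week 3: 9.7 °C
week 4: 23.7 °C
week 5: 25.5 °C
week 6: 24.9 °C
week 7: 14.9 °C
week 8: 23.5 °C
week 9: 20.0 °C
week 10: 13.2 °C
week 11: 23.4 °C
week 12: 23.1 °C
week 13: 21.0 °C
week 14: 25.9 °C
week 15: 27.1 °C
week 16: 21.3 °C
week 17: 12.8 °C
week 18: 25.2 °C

2 generations

Weekly DD (7 × max(0, T̄ − 11.2)): 35.7, 16.1, 0.0, 87.5, 100.1, 95.9, 25.9, 86.1, 61.6, 14.0, 85.4, 83.3, 68.6, 102.9, 111.3, 70.7, 11.2, 98.0.
Season total = 1154.3 DD.
Complete generations = ⌊1154.3 / 482⌋ = 2.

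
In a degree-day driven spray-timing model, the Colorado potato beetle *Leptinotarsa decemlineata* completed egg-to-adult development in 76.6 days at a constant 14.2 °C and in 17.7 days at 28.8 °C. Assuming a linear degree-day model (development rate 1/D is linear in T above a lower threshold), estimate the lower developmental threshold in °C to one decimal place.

9.8 °C

Equal thermal constants: D₁(T₁ − T_b) = D₂(T₂ − T_b).
76.6·(14.2 − T_b) = 17.7·(28.8 − T_b)
T_b = (76.6·14.2 − 17.7·28.8) / (76.6 − 17.7) = 577.96 / 58.9 = 9.813 °C ≈ 9.8 °C.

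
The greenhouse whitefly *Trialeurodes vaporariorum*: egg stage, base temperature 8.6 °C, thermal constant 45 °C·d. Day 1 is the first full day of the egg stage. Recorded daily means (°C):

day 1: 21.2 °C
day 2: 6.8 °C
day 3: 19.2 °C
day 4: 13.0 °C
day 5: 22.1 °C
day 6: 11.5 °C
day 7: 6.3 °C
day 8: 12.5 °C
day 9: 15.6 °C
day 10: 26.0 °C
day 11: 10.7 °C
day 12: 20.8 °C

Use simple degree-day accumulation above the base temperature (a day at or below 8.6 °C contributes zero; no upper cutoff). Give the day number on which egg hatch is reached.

day 8

Daily DD above 8.6 °C: 12.6, 0.0, 10.6, 4.4, 13.5, 2.9, 0.0, 3.9, 7.0, 17.4, 2.1, 12.2.
Cumulative: 12.6, 12.6, 23.2, 27.6, 41.1, 44.0, 44.0, 47.9, 54.9, 72.3, 74.4, 86.6.
The total first reaches 45 DD on day 8.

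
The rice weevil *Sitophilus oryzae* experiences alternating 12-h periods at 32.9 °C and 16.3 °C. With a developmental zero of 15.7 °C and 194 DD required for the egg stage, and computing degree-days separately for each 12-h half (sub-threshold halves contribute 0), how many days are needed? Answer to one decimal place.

Day half: max(0, 32.9 − 15.7) × 0.5 = 17.2 × 0.5 = 8.60 DD.
Night half: max(0, 16.3 − 15.7) × 0.5 = 0.6 × 0.5 = 0.30 DD.
Per 24 h: 8.90 DD/day.
Duration = 194 / 8.90 = 21.798 ≈ 21.8 days.

21.8 days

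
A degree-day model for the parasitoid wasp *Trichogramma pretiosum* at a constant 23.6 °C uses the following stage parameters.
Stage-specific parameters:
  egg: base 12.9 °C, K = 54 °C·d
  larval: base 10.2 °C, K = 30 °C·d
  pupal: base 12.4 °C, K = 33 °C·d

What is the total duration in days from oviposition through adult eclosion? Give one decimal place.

egg: 54 / (23.6 − 12.9) = 54 / 10.7 = 5.047 d.
larval: 30 / (23.6 − 10.2) = 30 / 13.4 = 2.239 d.
pupal: 33 / (23.6 − 12.4) = 33 / 11.2 = 2.946 d.
Sum = 10.232 ≈ 10.2 days.

10.2 days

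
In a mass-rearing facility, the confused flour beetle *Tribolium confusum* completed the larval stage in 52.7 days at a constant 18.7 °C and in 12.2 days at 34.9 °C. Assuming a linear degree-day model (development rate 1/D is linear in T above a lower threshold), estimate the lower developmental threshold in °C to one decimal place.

13.8 °C

Equal thermal constants: D₁(T₁ − T_b) = D₂(T₂ − T_b).
52.7·(18.7 − T_b) = 12.2·(34.9 − T_b)
T_b = (52.7·18.7 − 12.2·34.9) / (52.7 − 12.2) = 559.71 / 40.5 = 13.820 °C ≈ 13.8 °C.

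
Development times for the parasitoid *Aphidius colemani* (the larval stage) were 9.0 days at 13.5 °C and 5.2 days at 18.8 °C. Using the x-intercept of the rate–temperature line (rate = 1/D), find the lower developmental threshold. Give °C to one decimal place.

6.2 °C

Equal thermal constants: D₁(T₁ − T_b) = D₂(T₂ − T_b).
9.0·(13.5 − T_b) = 5.2·(18.8 − T_b)
T_b = (9.0·13.5 − 5.2·18.8) / (9.0 − 5.2) = 23.74 / 3.8 = 6.247 °C ≈ 6.2 °C.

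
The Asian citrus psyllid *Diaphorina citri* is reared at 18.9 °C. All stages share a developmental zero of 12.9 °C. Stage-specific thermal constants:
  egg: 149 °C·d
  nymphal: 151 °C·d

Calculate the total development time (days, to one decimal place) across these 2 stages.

Daily accumulation at 18.9 °C = 18.9 − 12.9 = 6.0 DD/day.
Total K = 149 + 151 = 300 DD.
Total duration = 300 / 6.0 = 50.000 ≈ 50.0 days.

50.0 days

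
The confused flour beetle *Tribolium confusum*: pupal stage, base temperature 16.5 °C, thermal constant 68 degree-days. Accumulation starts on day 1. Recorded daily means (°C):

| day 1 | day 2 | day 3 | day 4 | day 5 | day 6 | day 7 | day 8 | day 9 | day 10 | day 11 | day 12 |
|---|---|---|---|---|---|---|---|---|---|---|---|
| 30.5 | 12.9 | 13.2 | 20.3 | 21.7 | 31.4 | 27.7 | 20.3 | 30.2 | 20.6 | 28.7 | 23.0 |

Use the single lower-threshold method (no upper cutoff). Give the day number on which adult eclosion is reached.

day 10

Daily DD above 16.5 °C: 14.0, 0.0, 0.0, 3.8, 5.2, 14.9, 11.2, 3.8, 13.7, 4.1, 12.2, 6.5.
Cumulative: 14.0, 14.0, 14.0, 17.8, 23.0, 37.9, 49.1, 52.9, 66.6, 70.7, 82.9, 89.4.
The total first reaches 68 DD on day 10.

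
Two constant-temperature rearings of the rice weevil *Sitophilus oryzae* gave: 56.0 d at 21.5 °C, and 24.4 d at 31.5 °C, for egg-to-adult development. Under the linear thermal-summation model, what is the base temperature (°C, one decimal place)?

13.8 °C

Under the model K = D·(T − T_b), so D₁·(T₁ − T_b) = D₂·(T₂ − T_b).
56.0·(21.5 − T_b) = 24.4·(31.5 − T_b)
T_b = (56.0·21.5 − 24.4·31.5) / (56.0 − 24.4) = 435.40 / 31.6 = 13.778 °C ≈ 13.8 °C.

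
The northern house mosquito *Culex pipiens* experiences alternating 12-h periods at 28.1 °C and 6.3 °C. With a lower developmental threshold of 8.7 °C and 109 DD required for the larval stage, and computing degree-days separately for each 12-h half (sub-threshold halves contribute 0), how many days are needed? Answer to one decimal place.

Day half: max(0, 28.1 − 8.7) × 0.5 = 19.4 × 0.5 = 9.70 DD.
Night half: max(0, 6.3 − 8.7) × 0.5 = 0.0 × 0.5 = 0.00 DD.
Per 24 h: 9.70 DD/day.
Duration = 109 / 9.70 = 11.237 ≈ 11.2 days.

11.2 days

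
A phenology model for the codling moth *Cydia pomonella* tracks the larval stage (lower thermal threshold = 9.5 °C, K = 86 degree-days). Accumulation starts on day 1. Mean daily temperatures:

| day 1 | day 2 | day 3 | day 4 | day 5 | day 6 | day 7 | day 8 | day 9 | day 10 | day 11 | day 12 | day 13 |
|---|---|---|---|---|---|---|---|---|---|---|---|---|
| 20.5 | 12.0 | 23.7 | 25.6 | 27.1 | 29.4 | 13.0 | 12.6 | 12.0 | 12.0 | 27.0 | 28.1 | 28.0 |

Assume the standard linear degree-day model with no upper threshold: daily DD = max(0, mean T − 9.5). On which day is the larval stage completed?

Daily DD above 9.5 °C: 11.0, 2.5, 14.2, 16.1, 17.6, 19.9, 3.5, 3.1, 2.5, 2.5, 17.5, 18.6, 18.5.
Cumulative: 11.0, 13.5, 27.7, 43.8, 61.4, 81.3, 84.8, 87.9, 90.4, 92.9, 110.4, 129.0, 147.5.
The total first reaches 86 DD on day 8.

day 8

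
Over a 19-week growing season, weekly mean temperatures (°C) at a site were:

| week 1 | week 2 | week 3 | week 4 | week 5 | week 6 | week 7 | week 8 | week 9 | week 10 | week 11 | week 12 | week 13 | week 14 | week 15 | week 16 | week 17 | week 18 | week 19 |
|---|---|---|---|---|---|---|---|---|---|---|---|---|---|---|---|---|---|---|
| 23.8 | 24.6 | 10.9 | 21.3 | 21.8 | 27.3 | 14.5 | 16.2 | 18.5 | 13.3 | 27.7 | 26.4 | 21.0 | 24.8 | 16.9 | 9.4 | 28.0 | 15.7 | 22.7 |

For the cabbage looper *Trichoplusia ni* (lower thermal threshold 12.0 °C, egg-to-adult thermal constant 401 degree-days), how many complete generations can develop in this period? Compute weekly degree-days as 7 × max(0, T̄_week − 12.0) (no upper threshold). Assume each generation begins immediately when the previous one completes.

2 generations

Weekly DD (7 × max(0, T̄ − 12.0)): 82.6, 88.2, 0.0, 65.1, 68.6, 107.1, 17.5, 29.4, 45.5, 9.1, 109.9, 100.8, 63.0, 89.6, 34.3, 0.0, 112.0, 25.9, 74.9.
Season total = 1123.5 DD.
Complete generations = ⌊1123.5 / 401⌋ = 2.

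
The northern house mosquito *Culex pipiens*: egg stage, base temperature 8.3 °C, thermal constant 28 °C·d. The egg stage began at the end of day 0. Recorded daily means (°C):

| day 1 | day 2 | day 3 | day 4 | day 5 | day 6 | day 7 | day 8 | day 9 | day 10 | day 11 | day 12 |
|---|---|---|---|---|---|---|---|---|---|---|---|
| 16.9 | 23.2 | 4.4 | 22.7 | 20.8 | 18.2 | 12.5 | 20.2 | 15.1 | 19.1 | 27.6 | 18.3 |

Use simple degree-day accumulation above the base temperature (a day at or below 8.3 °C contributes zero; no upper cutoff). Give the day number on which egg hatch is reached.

day 4

Daily DD above 8.3 °C: 8.6, 14.9, 0.0, 14.4, 12.5, 9.9, 4.2, 11.9, 6.8, 10.8, 19.3, 10.0.
Cumulative: 8.6, 23.5, 23.5, 37.9, 50.4, 60.3, 64.5, 76.4, 83.2, 94.0, 113.3, 123.3.
The total first reaches 28 DD on day 4.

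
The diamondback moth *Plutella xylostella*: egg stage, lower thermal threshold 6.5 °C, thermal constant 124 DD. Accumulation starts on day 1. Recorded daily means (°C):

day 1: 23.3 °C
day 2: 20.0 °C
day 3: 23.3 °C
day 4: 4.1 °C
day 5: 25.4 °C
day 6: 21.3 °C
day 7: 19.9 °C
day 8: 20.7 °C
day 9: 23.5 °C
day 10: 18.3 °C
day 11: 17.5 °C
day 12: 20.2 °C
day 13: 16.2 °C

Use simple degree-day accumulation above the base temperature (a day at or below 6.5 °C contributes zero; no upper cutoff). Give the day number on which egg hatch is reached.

Daily DD above 6.5 °C: 16.8, 13.5, 16.8, 0.0, 18.9, 14.8, 13.4, 14.2, 17.0, 11.8, 11.0, 13.7, 9.7.
Cumulative: 16.8, 30.3, 47.1, 47.1, 66.0, 80.8, 94.2, 108.4, 125.4, 137.2, 148.2, 161.9, 171.6.
The total first reaches 124 DD on day 9.

day 9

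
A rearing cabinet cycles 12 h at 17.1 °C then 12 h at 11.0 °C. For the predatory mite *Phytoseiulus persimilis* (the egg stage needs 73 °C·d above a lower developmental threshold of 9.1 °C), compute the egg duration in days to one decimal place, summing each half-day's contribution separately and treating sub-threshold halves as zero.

14.7 days

Day half: max(0, 17.1 − 9.1) × 0.5 = 8.0 × 0.5 = 4.00 DD.
Night half: max(0, 11.0 − 9.1) × 0.5 = 1.9 × 0.5 = 0.95 DD.
Per 24 h: 4.95 DD/day.
Duration = 73 / 4.95 = 14.747 ≈ 14.7 days.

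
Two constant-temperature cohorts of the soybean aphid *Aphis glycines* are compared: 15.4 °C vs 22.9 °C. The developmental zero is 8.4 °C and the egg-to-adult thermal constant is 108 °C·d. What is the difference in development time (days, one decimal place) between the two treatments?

8.0 days

At 15.4 °C: 108 / (15.4 − 8.4) = 108 / 7.0 = 15.429 d.
At 22.9 °C: 108 / (22.9 − 8.4) = 108 / 14.5 = 7.448 d.
Difference = |15.429 − 7.448| = 7.980 ≈ 8.0 days.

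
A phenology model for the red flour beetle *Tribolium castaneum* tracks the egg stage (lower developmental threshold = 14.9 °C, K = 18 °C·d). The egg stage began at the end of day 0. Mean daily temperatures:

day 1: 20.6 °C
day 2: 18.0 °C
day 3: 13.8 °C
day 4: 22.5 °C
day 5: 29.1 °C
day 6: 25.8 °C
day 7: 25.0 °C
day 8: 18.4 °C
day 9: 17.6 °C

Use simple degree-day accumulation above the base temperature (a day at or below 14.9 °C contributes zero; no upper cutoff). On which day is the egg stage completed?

day 5

Daily DD above 14.9 °C: 5.7, 3.1, 0.0, 7.6, 14.2, 10.9, 10.1, 3.5, 2.7.
Cumulative: 5.7, 8.8, 8.8, 16.4, 30.6, 41.5, 51.6, 55.1, 57.8.
The total first reaches 18 DD on day 5.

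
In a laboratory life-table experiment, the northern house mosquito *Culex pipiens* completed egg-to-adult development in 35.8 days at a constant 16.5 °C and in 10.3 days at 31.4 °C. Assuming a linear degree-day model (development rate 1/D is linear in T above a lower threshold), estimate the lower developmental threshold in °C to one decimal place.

10.5 °C

Under the model K = D·(T − T_b), so D₁·(T₁ − T_b) = D₂·(T₂ − T_b).
35.8·(16.5 − T_b) = 10.3·(31.4 − T_b)
T_b = (35.8·16.5 − 10.3·31.4) / (35.8 − 10.3) = 267.28 / 25.5 = 10.482 °C ≈ 10.5 °C.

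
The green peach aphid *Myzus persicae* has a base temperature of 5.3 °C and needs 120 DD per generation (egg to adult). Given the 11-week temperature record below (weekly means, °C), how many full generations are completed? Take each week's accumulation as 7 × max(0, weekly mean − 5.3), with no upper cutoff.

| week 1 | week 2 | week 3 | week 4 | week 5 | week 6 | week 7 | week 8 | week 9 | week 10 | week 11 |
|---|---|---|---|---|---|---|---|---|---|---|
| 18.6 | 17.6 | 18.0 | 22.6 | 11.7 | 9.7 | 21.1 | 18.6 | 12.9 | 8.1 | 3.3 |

Weekly DD (7 × max(0, T̄ − 5.3)): 93.1, 86.1, 88.9, 121.1, 44.8, 30.8, 110.6, 93.1, 53.2, 19.6, 0.0.
Season total = 741.3 DD.
Complete generations = ⌊741.3 / 120⌋ = 6.

6 generations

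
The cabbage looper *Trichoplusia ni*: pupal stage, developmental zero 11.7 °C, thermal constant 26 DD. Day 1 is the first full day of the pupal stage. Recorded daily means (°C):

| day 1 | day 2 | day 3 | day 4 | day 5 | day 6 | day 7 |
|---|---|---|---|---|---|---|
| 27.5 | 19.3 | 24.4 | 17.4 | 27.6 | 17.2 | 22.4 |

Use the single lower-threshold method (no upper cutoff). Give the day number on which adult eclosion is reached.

day 3

Daily DD above 11.7 °C: 15.8, 7.6, 12.7, 5.7, 15.9, 5.5, 10.7.
Cumulative: 15.8, 23.4, 36.1, 41.8, 57.7, 63.2, 73.9.
The total first reaches 26 DD on day 3.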